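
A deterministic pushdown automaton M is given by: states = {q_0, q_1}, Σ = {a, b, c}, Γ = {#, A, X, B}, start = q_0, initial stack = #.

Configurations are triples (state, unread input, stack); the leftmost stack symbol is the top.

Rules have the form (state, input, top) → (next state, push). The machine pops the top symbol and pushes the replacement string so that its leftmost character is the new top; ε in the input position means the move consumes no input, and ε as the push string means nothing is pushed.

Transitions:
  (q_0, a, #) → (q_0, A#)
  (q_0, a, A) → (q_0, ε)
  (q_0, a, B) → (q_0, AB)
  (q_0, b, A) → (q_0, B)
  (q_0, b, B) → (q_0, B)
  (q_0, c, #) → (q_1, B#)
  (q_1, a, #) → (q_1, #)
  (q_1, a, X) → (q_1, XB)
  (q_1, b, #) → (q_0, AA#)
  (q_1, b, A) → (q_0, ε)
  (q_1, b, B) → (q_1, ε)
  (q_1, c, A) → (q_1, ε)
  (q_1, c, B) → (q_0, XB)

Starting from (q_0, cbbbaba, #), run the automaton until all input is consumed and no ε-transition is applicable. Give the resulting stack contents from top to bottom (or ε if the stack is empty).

(q_0, cbbbaba, #) ⊢ (q_1, bbbaba, B#) ⊢ (q_1, bbaba, #) ⊢ (q_0, baba, AA#) ⊢ (q_0, aba, BA#) ⊢ (q_0, ba, ABA#) ⊢ (q_0, a, BBA#) ⊢ (q_0, ε, ABBA#)
All input consumed in state q_0 with stack ABBA#.

ABBA#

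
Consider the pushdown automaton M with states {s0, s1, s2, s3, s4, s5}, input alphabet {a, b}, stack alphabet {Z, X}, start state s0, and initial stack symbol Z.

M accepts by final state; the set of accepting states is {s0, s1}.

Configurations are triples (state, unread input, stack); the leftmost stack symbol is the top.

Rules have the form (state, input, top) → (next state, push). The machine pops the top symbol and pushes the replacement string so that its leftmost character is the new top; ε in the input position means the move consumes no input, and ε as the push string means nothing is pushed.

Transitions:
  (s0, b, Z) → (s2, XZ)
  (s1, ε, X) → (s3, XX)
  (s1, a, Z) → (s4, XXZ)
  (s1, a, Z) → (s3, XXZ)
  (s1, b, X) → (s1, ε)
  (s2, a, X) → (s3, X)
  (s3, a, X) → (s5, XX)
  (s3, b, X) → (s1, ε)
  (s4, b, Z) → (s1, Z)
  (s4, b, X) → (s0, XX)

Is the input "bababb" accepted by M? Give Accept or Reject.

Accept

One accepting computation: (s0, bababb, Z) ⊢ (s2, ababb, XZ) ⊢ (s3, babb, XZ) ⊢ (s1, abb, Z) ⊢ (s3, bb, XXZ) ⊢ (s1, b, XZ) ⊢ (s1, ε, Z)
All input consumed and state s1 ∈ F.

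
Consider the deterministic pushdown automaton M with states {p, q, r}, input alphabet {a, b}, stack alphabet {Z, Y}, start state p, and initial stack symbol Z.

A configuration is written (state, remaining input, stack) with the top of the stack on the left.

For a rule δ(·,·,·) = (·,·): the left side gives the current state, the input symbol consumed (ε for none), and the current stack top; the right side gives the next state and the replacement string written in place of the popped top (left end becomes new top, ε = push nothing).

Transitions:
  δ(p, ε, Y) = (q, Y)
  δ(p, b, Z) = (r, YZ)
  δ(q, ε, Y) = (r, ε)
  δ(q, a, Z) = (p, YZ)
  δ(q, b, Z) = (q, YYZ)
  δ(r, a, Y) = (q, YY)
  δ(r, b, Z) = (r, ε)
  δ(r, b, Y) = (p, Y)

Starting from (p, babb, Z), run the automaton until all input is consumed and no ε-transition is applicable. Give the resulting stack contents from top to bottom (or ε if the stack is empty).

ε

(p, babb, Z)
  read b, top Z: go to r, push YZ → (r, abb, YZ)
  read a, top Y: go to q, push YY → (q, bb, YYZ)
  ε-move, top Y: go to r, push ε → (r, bb, YZ)
  read b, top Y: go to p, push Y → (p, b, YZ)
  ε-move, top Y: go to q, push Y → (q, b, YZ)
  ε-move, top Y: go to r, push ε → (r, b, Z)
  read b, top Z: go to r, push ε → (r, ε, ε)
All input consumed in state r with stack ε.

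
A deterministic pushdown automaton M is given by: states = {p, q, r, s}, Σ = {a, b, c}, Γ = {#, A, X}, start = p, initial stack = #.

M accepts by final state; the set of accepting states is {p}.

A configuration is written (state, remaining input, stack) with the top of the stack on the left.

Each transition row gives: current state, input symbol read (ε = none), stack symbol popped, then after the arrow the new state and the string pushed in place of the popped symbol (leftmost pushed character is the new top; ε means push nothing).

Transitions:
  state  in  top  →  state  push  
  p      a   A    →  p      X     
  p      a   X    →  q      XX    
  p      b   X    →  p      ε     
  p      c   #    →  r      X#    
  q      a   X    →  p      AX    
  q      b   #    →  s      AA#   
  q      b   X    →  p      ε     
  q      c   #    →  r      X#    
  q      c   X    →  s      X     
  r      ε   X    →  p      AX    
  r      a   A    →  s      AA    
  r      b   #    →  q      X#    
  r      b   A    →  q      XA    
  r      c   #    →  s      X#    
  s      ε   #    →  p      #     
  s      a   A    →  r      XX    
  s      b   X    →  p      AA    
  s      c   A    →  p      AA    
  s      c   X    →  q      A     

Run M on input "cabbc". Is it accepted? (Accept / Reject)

(p, cabbc, #) ⊢ (r, abbc, X#) ⊢ (p, abbc, AX#) ⊢ (p, bbc, XX#) ⊢ (p, bc, X#) ⊢ (p, c, #) ⊢ (r, ε, X#) ⊢ (p, ε, AX#)
All input consumed; state p ∈ F.

Accept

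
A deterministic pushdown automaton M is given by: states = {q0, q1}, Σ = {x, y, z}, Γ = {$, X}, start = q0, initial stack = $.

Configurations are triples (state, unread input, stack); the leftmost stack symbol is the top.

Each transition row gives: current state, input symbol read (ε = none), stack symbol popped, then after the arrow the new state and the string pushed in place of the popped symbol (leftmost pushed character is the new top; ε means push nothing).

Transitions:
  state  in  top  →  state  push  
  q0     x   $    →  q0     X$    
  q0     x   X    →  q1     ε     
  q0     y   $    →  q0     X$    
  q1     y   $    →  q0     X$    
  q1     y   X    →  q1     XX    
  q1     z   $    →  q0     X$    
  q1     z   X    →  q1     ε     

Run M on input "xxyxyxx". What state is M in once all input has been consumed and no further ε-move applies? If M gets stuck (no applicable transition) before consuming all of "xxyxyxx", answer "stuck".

stuck

(q0, xxyxyxx, $) ⊢ (q0, xyxyxx, X$) ⊢ (q1, yxyxx, $) ⊢ (q0, xyxx, X$) ⊢ (q1, yxx, $) ⊢ (q0, xx, X$) ⊢ (q1, x, $)
No transition for (q1, x, top $); M blocks with input x remaining.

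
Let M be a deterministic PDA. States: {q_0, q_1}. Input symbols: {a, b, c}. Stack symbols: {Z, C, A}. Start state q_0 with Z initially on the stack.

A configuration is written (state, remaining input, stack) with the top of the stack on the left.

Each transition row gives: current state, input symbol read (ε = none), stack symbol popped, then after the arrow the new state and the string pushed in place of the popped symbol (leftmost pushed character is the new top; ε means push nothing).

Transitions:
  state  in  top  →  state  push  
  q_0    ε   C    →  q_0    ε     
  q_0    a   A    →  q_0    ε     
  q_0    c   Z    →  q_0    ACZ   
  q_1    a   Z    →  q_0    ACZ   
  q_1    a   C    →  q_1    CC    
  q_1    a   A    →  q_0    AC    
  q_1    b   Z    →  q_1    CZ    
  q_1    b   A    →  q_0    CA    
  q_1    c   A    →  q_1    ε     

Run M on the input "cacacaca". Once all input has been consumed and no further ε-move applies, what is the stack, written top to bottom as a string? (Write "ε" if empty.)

(q_0, cacacaca, Z)
  read c, top Z: go to q_0, push ACZ → (q_0, acacaca, ACZ)
  read a, top A: go to q_0, push ε → (q_0, cacaca, CZ)
  ε-move, top C: go to q_0, push ε → (q_0, cacaca, Z)
  read c, top Z: go to q_0, push ACZ → (q_0, acaca, ACZ)
  read a, top A: go to q_0, push ε → (q_0, caca, CZ)
  ε-move, top C: go to q_0, push ε → (q_0, caca, Z)
  read c, top Z: go to q_0, push ACZ → (q_0, aca, ACZ)
  read a, top A: go to q_0, push ε → (q_0, ca, CZ)
  ε-move, top C: go to q_0, push ε → (q_0, ca, Z)
  read c, top Z: go to q_0, push ACZ → (q_0, a, ACZ)
  read a, top A: go to q_0, push ε → (q_0, ε, CZ)
  ε-move, top C: go to q_0, push ε → (q_0, ε, Z)
All input consumed in state q_0 with stack Z.

Z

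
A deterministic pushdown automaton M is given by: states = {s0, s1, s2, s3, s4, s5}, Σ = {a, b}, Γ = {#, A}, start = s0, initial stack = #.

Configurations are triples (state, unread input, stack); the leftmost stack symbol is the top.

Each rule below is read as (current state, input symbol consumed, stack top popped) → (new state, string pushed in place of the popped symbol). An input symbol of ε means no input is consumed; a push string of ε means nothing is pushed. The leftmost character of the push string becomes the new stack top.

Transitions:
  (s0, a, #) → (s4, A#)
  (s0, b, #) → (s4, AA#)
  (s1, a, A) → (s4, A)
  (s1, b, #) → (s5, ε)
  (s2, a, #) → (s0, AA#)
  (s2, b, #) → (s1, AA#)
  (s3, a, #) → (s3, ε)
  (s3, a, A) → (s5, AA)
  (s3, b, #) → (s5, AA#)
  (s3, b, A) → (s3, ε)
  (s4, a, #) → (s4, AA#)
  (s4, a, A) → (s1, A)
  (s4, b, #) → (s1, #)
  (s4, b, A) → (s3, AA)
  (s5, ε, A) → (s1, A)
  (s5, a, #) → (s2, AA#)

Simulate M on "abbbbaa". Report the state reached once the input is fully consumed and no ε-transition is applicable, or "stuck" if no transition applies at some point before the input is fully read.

s1

(s0, abbbbaa, #)
  read a, top #: go to s4, push A# → (s4, bbbbaa, A#)
  read b, top A: go to s3, push AA → (s3, bbbaa, AA#)
  read b, top A: go to s3, push ε → (s3, bbaa, A#)
  read b, top A: go to s3, push ε → (s3, baa, #)
  read b, top #: go to s5, push AA# → (s5, aa, AA#)
  ε-move, top A: go to s1, push A → (s1, aa, AA#)
  read a, top A: go to s4, push A → (s4, a, AA#)
  read a, top A: go to s1, push A → (s1, ε, AA#)
All input consumed; M is in state s1.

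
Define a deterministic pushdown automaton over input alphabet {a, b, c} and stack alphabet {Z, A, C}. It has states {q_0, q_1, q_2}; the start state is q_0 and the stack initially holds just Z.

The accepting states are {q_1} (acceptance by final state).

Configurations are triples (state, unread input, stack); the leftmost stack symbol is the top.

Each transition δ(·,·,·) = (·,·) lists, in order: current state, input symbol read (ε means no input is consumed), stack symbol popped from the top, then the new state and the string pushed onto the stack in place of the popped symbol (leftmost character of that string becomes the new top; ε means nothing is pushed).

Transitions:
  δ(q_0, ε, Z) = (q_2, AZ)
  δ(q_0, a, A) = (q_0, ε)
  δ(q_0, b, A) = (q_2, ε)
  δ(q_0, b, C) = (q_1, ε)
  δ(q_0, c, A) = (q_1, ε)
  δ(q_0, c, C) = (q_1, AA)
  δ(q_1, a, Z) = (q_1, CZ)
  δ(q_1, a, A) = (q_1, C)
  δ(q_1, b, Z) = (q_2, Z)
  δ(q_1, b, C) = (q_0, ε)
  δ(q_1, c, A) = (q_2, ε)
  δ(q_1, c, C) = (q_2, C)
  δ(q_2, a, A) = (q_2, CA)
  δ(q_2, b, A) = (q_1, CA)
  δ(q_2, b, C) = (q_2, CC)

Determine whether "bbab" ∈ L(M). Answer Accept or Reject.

Accept

(q_0, bbab, Z) ⊢ (q_2, bbab, AZ) ⊢ (q_1, bab, CAZ) ⊢ (q_0, ab, AZ) ⊢ (q_0, b, Z) ⊢ (q_2, b, AZ) ⊢ (q_1, ε, CAZ)
All input consumed; state q_1 ∈ F.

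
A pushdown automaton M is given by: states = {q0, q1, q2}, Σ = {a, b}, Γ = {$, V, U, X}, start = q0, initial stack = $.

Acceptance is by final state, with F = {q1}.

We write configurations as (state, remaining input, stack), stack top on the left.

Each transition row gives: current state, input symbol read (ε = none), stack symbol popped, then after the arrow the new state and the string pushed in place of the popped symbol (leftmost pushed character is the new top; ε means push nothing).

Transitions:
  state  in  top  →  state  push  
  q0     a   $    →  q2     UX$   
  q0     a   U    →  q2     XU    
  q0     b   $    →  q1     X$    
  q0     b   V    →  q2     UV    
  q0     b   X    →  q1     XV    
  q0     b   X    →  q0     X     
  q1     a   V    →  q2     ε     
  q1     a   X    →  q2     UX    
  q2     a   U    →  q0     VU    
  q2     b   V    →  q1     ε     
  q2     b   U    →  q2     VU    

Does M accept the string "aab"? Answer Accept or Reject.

Reject

No computation consumes all input and reaches a final state.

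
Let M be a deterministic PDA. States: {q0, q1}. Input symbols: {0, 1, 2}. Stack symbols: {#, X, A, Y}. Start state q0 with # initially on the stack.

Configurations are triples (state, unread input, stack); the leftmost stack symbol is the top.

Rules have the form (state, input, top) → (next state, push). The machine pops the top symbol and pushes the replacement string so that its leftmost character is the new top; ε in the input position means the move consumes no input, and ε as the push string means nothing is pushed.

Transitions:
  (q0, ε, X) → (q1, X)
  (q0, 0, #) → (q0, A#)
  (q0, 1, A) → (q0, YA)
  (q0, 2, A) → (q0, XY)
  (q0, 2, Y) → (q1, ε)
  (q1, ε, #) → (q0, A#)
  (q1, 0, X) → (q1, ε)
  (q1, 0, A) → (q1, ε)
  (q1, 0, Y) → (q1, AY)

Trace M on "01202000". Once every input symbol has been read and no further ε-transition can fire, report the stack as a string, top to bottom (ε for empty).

Y#

(q0, 01202000, #) ⊢ (q0, 1202000, A#) ⊢ (q0, 202000, YA#) ⊢ (q1, 02000, A#) ⊢ (q1, 2000, #) ⊢ (q0, 2000, A#) ⊢ (q0, 000, XY#) ⊢ (q1, 000, XY#) ⊢ (q1, 00, Y#) ⊢ (q1, 0, AY#) ⊢ (q1, ε, Y#)
All input consumed in state q1 with stack Y#.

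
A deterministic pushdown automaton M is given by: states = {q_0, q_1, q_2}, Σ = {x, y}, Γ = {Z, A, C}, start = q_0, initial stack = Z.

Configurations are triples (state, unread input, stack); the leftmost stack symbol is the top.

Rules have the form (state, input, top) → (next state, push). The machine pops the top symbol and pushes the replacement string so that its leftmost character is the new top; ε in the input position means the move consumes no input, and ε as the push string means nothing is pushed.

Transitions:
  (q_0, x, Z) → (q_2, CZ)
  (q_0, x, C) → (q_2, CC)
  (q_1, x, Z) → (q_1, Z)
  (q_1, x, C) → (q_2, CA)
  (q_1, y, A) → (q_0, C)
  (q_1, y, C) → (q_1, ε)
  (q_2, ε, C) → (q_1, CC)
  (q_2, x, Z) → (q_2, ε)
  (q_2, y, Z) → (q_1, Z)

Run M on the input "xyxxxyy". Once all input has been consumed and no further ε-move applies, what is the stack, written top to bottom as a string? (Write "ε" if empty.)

(q_0, xyxxxyy, Z) ⊢ (q_2, yxxxyy, CZ) ⊢ (q_1, yxxxyy, CCZ) ⊢ (q_1, xxxyy, CZ) ⊢ (q_2, xxyy, CAZ) ⊢ (q_1, xxyy, CCAZ) ⊢ (q_2, xyy, CACAZ) ⊢ (q_1, xyy, CCACAZ) ⊢ (q_2, yy, CACACAZ) ⊢ (q_1, yy, CCACACAZ) ⊢ (q_1, y, CACACAZ) ⊢ (q_1, ε, ACACAZ)
All input consumed in state q_1 with stack ACACAZ.

ACACAZ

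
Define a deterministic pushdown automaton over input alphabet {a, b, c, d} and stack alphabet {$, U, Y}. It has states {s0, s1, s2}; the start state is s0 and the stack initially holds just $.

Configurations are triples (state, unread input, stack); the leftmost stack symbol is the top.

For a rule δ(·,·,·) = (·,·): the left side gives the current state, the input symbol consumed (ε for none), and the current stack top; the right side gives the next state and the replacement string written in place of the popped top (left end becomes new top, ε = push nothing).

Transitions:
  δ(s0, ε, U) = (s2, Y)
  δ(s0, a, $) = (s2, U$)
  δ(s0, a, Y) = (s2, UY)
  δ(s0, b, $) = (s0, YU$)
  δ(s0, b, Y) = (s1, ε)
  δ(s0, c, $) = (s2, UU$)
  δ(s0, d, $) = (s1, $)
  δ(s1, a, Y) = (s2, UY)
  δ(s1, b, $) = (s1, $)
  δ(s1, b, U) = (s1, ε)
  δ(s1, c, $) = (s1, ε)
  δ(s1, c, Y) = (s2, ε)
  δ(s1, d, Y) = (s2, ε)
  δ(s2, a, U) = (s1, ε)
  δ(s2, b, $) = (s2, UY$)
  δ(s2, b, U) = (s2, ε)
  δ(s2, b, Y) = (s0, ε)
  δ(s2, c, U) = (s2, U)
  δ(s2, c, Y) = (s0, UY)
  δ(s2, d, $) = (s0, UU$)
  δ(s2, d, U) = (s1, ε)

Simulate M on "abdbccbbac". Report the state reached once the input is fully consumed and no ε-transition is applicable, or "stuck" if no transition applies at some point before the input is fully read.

(s0, abdbccbbac, $)
  read a, top $: go to s2, push U$ → (s2, bdbccbbac, U$)
  read b, top U: go to s2, push ε → (s2, dbccbbac, $)
  read d, top $: go to s0, push UU$ → (s0, bccbbac, UU$)
  ε-move, top U: go to s2, push Y → (s2, bccbbac, YU$)
  read b, top Y: go to s0, push ε → (s0, ccbbac, U$)
  ε-move, top U: go to s2, push Y → (s2, ccbbac, Y$)
  read c, top Y: go to s0, push UY → (s0, cbbac, UY$)
  ε-move, top U: go to s2, push Y → (s2, cbbac, YY$)
  read c, top Y: go to s0, push UY → (s0, bbac, UYY$)
  ε-move, top U: go to s2, push Y → (s2, bbac, YYY$)
  read b, top Y: go to s0, push ε → (s0, bac, YY$)
  read b, top Y: go to s1, push ε → (s1, ac, Y$)
  read a, top Y: go to s2, push UY → (s2, c, UY$)
  read c, top U: go to s2, push U → (s2, ε, UY$)
All input consumed; M is in state s2.

s2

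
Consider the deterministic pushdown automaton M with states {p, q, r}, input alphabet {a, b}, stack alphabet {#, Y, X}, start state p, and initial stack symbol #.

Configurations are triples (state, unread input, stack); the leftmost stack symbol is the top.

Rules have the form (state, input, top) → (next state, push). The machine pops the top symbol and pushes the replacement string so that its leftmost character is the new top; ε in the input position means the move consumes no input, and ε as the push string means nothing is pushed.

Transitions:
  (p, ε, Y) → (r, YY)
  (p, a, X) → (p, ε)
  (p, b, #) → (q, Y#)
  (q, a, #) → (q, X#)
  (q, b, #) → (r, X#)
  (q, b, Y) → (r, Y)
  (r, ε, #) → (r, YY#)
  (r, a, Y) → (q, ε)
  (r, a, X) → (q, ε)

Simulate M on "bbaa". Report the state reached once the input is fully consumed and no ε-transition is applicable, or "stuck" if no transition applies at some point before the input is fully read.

(p, bbaa, #) ⊢ (q, baa, Y#) ⊢ (r, aa, Y#) ⊢ (q, a, #) ⊢ (q, ε, X#)
All input consumed; M is in state q.

q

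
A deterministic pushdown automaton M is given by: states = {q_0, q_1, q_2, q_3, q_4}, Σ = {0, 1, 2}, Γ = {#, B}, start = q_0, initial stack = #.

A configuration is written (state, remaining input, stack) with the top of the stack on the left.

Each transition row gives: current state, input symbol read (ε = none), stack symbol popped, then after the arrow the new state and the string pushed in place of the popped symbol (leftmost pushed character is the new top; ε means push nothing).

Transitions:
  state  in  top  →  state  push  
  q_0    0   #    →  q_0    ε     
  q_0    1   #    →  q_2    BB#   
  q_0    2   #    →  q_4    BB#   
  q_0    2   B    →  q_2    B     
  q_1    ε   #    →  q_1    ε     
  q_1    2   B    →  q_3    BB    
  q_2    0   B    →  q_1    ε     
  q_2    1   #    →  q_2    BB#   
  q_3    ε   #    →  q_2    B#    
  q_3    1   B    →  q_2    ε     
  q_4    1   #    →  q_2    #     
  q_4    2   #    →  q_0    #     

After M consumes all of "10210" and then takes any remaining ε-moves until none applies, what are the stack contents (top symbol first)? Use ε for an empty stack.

ε

(q_0, 10210, #) ⊢ (q_2, 0210, BB#) ⊢ (q_1, 210, B#) ⊢ (q_3, 10, BB#) ⊢ (q_2, 0, B#) ⊢ (q_1, ε, #) ⊢ (q_1, ε, ε)
All input consumed in state q_1 with stack ε.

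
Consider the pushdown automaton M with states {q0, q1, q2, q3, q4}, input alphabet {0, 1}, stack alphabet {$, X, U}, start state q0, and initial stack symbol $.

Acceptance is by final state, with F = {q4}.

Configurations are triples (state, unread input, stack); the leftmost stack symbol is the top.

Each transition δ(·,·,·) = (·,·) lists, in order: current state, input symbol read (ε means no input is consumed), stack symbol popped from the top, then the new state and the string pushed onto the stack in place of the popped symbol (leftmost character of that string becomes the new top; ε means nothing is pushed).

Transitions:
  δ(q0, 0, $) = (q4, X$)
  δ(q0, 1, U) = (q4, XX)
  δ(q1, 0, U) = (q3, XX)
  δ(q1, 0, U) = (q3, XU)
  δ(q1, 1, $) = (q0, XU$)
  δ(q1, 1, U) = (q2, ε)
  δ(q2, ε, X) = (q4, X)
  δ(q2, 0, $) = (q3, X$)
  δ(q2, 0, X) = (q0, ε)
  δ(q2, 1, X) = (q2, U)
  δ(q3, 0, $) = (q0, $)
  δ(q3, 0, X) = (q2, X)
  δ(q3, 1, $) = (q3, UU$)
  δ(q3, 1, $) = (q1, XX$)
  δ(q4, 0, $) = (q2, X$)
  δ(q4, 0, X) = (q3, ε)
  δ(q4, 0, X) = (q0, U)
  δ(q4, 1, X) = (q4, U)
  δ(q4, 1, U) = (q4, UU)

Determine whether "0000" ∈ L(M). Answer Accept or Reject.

One accepting computation: (q0, 0000, $) ⊢ (q4, 000, X$) ⊢ (q3, 00, $) ⊢ (q0, 0, $) ⊢ (q4, ε, X$)
All input consumed and state q4 ∈ F.

Accept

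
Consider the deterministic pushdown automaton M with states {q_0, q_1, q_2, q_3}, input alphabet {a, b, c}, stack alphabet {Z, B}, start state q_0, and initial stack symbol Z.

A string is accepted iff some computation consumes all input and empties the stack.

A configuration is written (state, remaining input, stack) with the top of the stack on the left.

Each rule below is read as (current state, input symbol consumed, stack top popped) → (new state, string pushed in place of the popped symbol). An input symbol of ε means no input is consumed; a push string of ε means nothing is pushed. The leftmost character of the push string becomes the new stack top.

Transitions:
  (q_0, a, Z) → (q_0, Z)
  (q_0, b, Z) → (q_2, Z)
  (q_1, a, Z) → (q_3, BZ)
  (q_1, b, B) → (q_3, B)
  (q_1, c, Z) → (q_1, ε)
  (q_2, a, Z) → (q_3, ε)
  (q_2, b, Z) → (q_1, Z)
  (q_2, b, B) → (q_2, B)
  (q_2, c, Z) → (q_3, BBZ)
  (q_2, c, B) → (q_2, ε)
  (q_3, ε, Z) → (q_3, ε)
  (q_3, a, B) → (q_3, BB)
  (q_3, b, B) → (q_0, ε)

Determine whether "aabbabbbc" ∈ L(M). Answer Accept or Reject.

(q_0, aabbabbbc, Z) ⊢ (q_0, abbabbbc, Z) ⊢ (q_0, bbabbbc, Z) ⊢ (q_2, babbbc, Z) ⊢ (q_1, abbbc, Z) ⊢ (q_3, bbbc, BZ) ⊢ (q_0, bbc, Z) ⊢ (q_2, bc, Z) ⊢ (q_1, c, Z) ⊢ (q_1, ε, ε)
All input consumed and the stack is empty.

Accept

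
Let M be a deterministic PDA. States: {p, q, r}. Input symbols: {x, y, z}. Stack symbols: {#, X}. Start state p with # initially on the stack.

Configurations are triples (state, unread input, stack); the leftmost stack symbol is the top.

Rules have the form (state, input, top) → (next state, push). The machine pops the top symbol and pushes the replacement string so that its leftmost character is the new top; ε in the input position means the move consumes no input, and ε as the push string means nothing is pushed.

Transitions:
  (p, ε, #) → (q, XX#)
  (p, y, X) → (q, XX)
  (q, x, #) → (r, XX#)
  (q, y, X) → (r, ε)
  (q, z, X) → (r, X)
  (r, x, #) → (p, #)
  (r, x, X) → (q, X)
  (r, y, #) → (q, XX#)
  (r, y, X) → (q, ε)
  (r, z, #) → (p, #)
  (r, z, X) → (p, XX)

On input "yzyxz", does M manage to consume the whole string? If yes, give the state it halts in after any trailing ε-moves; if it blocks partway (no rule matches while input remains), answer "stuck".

(p, yzyxz, #)
  ε-move, top #: go to q, push XX# → (q, yzyxz, XX#)
  read y, top X: go to r, push ε → (r, zyxz, X#)
  read z, top X: go to p, push XX → (p, yxz, XX#)
  read y, top X: go to q, push XX → (q, xz, XXX#)
No transition for (q, x, top X); M blocks with input xz remaining.

stuck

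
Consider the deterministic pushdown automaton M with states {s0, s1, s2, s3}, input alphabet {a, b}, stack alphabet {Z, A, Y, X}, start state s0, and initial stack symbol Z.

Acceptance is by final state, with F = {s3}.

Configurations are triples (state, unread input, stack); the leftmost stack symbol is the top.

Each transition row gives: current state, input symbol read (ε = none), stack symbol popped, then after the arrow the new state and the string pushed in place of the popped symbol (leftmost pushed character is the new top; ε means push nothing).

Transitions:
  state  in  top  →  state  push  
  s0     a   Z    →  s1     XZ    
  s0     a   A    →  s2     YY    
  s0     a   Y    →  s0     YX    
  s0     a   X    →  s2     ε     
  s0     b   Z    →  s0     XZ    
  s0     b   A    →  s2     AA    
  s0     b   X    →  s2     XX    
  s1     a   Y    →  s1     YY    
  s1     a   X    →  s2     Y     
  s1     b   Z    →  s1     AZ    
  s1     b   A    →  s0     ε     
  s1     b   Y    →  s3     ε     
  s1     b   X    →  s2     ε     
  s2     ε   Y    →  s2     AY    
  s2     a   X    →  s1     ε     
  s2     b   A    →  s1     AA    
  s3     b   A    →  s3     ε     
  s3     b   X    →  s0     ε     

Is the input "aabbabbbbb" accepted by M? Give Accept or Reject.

Reject

(s0, aabbabbbbb, Z) ⊢ (s1, abbabbbbb, XZ) ⊢ (s2, bbabbbbb, YZ) ⊢ (s2, bbabbbbb, AYZ) ⊢ (s1, babbbbb, AAYZ) ⊢ (s0, abbbbb, AYZ) ⊢ (s2, bbbbb, YYYZ) ⊢ (s2, bbbbb, AYYYZ) ⊢ (s1, bbbb, AAYYYZ) ⊢ (s0, bbb, AYYYZ) ⊢ (s2, bb, AAYYYZ) ⊢ (s1, b, AAAYYYZ) ⊢ (s0, ε, AAYYYZ)
All input consumed; state s0 ∉ F and no further ε-move applies.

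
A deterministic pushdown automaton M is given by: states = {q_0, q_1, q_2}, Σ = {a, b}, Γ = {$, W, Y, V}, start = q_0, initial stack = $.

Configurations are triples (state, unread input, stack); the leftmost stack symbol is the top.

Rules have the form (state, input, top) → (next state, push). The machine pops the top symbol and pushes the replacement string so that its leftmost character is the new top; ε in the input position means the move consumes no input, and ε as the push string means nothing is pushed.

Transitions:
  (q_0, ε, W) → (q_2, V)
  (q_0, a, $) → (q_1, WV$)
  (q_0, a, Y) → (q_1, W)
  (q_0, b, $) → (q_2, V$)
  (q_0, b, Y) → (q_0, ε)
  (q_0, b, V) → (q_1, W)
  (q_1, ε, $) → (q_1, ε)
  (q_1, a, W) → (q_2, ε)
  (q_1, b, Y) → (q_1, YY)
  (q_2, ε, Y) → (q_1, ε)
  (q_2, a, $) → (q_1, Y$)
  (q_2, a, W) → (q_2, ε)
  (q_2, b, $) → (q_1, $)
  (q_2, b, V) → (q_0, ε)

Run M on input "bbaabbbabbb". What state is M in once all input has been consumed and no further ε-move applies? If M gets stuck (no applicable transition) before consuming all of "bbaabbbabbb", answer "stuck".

stuck

(q_0, bbaabbbabbb, $)
  read b, top $: go to q_2, push V$ → (q_2, baabbbabbb, V$)
  read b, top V: go to q_0, push ε → (q_0, aabbbabbb, $)
  read a, top $: go to q_1, push WV$ → (q_1, abbbabbb, WV$)
  read a, top W: go to q_2, push ε → (q_2, bbbabbb, V$)
  read b, top V: go to q_0, push ε → (q_0, bbabbb, $)
  read b, top $: go to q_2, push V$ → (q_2, babbb, V$)
  read b, top V: go to q_0, push ε → (q_0, abbb, $)
  read a, top $: go to q_1, push WV$ → (q_1, bbb, WV$)
No transition for (q_1, b, top W); M blocks with input bbb remaining.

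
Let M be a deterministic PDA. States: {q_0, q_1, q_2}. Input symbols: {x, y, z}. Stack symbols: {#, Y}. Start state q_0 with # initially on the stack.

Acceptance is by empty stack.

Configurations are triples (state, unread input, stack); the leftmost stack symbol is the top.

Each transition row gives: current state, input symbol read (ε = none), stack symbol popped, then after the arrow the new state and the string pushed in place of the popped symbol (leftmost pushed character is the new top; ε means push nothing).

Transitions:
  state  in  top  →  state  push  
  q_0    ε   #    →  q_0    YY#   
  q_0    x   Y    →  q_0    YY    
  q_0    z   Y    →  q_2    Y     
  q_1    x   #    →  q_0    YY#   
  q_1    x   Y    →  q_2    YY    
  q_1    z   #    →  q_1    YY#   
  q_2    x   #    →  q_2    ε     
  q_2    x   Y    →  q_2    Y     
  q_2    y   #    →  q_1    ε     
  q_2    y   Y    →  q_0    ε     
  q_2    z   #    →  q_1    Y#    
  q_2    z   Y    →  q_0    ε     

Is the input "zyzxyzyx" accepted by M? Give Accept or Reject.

(q_0, zyzxyzyx, #)
  ε-move, top #: go to q_0, push YY# → (q_0, zyzxyzyx, YY#)
  read z, top Y: go to q_2, push Y → (q_2, yzxyzyx, YY#)
  read y, top Y: go to q_0, push ε → (q_0, zxyzyx, Y#)
  read z, top Y: go to q_2, push Y → (q_2, xyzyx, Y#)
  read x, top Y: go to q_2, push Y → (q_2, yzyx, Y#)
  read y, top Y: go to q_0, push ε → (q_0, zyx, #)
  ε-move, top #: go to q_0, push YY# → (q_0, zyx, YY#)
  read z, top Y: go to q_2, push Y → (q_2, yx, YY#)
  read y, top Y: go to q_0, push ε → (q_0, x, Y#)
  read x, top Y: go to q_0, push YY → (q_0, ε, YY#)
All input consumed; stack is YY#, not empty, and no further ε-move applies.

Reject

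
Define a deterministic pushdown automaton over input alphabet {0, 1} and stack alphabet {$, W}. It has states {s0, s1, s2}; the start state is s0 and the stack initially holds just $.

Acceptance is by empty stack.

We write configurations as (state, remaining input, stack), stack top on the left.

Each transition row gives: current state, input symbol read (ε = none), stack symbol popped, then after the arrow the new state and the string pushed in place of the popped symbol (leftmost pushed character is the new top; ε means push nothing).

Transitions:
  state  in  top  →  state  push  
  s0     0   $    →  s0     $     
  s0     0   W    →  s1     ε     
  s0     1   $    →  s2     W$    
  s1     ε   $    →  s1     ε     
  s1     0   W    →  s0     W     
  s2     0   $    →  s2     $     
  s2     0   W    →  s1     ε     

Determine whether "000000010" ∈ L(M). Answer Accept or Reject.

Accept

(s0, 000000010, $)
  read 0, top $: go to s0, push $ → (s0, 00000010, $)
  read 0, top $: go to s0, push $ → (s0, 0000010, $)
  read 0, top $: go to s0, push $ → (s0, 000010, $)
  read 0, top $: go to s0, push $ → (s0, 00010, $)
  read 0, top $: go to s0, push $ → (s0, 0010, $)
  read 0, top $: go to s0, push $ → (s0, 010, $)
  read 0, top $: go to s0, push $ → (s0, 10, $)
  read 1, top $: go to s2, push W$ → (s2, 0, W$)
  read 0, top W: go to s1, push ε → (s1, ε, $)
  ε-move, top $: go to s1, push ε → (s1, ε, ε)
All input consumed and the stack is empty.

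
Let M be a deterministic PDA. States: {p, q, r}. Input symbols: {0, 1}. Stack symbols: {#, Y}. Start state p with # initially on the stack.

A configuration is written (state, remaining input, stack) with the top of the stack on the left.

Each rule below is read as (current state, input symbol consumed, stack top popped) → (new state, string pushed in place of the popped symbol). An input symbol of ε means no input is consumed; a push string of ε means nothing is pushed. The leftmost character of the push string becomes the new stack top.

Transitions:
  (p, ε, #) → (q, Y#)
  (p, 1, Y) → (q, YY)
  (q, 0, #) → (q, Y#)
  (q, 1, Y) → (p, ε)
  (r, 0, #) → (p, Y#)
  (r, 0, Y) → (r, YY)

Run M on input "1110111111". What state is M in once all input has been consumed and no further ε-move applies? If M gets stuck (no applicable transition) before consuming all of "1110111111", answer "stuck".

(p, 1110111111, #)
  ε-move, top #: go to q, push Y# → (q, 1110111111, Y#)
  read 1, top Y: go to p, push ε → (p, 110111111, #)
  ε-move, top #: go to q, push Y# → (q, 110111111, Y#)
  read 1, top Y: go to p, push ε → (p, 10111111, #)
  ε-move, top #: go to q, push Y# → (q, 10111111, Y#)
  read 1, top Y: go to p, push ε → (p, 0111111, #)
  ε-move, top #: go to q, push Y# → (q, 0111111, Y#)
No transition for (q, 0, top Y); M blocks with input 0111111 remaining.

stuck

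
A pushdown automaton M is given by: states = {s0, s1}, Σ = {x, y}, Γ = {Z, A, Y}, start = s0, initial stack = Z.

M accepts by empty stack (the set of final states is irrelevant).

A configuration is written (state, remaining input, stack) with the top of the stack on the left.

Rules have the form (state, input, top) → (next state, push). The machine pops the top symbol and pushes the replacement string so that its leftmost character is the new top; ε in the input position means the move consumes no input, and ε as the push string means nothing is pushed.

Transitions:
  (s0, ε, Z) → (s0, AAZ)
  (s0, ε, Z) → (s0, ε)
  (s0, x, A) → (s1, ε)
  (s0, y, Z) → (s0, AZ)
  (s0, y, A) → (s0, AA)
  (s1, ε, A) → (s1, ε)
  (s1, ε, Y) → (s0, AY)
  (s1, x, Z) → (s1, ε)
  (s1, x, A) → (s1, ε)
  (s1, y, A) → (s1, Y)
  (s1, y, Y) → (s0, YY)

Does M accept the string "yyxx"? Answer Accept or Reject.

One accepting computation: (s0, yyxx, Z) ⊢ (s0, yxx, AZ) ⊢ (s0, xx, AAZ) ⊢ (s1, x, AZ) ⊢ (s1, x, Z) ⊢ (s1, ε, ε)
All input consumed and the stack is empty.

Accept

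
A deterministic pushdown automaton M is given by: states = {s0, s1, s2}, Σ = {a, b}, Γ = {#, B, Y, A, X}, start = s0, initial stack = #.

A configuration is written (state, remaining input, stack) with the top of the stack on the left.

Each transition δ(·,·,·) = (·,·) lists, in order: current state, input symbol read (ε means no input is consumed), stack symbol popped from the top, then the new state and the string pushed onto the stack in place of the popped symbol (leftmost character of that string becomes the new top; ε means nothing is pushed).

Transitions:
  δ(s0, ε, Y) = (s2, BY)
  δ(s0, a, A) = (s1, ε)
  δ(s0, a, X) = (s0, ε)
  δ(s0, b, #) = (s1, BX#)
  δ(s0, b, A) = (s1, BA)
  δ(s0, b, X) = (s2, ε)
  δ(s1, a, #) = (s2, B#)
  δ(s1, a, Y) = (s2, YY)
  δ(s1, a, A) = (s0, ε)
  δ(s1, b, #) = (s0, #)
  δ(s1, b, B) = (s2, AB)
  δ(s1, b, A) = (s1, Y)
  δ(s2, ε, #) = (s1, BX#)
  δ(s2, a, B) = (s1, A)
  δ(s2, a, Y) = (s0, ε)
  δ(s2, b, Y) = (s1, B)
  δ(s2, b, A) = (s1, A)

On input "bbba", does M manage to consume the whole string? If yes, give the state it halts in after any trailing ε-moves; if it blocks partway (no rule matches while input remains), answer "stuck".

(s0, bbba, #) ⊢ (s1, bba, BX#) ⊢ (s2, ba, ABX#) ⊢ (s1, a, ABX#) ⊢ (s0, ε, BX#)
All input consumed; M is in state s0.

s0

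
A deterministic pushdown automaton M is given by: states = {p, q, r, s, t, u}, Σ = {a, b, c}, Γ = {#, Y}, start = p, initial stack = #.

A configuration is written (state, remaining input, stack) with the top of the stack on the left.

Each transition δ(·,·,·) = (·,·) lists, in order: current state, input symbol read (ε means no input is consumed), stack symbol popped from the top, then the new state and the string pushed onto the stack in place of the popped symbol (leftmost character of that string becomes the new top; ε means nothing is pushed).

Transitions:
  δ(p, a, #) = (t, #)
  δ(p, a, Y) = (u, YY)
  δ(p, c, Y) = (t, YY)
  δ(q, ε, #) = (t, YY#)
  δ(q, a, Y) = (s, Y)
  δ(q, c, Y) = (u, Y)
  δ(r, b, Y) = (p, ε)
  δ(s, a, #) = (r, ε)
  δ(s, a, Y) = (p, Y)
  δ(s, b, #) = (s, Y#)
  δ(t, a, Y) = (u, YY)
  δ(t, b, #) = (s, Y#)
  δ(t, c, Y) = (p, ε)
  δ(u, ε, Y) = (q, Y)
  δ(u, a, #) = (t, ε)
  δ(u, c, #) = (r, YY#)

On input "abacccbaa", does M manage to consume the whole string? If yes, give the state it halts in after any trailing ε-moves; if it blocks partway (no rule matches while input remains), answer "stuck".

(p, abacccbaa, #) ⊢ (t, bacccbaa, #) ⊢ (s, acccbaa, Y#) ⊢ (p, cccbaa, Y#) ⊢ (t, ccbaa, YY#) ⊢ (p, cbaa, Y#) ⊢ (t, baa, YY#)
No transition for (t, b, top Y); M blocks with input baa remaining.

stuck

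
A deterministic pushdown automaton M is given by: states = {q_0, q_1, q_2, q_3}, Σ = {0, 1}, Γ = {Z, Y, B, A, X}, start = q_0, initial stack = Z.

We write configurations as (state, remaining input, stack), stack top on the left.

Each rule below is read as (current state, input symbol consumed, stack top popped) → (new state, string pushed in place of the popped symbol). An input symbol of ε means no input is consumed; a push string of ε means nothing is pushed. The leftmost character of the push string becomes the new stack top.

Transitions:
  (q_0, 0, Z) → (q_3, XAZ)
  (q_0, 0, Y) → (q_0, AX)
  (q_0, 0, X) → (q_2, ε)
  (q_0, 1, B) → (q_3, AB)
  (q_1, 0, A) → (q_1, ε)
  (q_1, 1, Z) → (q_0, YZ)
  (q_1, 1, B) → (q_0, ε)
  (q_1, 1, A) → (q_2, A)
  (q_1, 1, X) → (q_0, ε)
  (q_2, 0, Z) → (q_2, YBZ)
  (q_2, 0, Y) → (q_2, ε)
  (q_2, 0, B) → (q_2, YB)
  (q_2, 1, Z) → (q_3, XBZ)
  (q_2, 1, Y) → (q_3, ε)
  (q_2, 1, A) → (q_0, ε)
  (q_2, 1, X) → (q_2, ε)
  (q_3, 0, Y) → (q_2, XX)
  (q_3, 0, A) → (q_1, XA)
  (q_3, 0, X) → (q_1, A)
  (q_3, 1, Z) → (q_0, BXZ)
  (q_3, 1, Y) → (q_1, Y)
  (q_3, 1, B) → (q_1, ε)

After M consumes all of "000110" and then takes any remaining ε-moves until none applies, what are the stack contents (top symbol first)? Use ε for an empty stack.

(q_0, 000110, Z) ⊢ (q_3, 00110, XAZ) ⊢ (q_1, 0110, AAZ) ⊢ (q_1, 110, AZ) ⊢ (q_2, 10, AZ) ⊢ (q_0, 0, Z) ⊢ (q_3, ε, XAZ)
All input consumed in state q_3 with stack XAZ.

XAZ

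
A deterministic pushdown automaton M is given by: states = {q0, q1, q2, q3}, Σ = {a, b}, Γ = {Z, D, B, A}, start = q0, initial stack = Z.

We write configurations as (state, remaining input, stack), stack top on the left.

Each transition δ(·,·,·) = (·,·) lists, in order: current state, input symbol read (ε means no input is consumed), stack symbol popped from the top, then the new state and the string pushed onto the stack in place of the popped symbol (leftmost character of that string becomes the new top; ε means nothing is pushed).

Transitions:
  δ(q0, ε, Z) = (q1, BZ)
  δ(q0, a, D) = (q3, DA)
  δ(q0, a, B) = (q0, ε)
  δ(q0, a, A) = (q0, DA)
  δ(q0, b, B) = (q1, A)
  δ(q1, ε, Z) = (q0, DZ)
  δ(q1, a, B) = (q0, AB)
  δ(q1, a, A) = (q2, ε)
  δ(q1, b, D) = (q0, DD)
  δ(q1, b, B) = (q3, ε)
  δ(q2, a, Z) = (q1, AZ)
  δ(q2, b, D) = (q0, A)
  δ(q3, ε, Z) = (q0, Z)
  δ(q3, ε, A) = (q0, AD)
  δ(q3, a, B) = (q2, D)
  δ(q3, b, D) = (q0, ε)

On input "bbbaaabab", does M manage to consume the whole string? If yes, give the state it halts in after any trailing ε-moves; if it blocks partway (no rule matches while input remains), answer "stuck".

(q0, bbbaaabab, Z)
  ε-move, top Z: go to q1, push BZ → (q1, bbbaaabab, BZ)
  read b, top B: go to q3, push ε → (q3, bbaaabab, Z)
  ε-move, top Z: go to q0, push Z → (q0, bbaaabab, Z)
  ε-move, top Z: go to q1, push BZ → (q1, bbaaabab, BZ)
  read b, top B: go to q3, push ε → (q3, baaabab, Z)
  ε-move, top Z: go to q0, push Z → (q0, baaabab, Z)
  ε-move, top Z: go to q1, push BZ → (q1, baaabab, BZ)
  read b, top B: go to q3, push ε → (q3, aaabab, Z)
  ε-move, top Z: go to q0, push Z → (q0, aaabab, Z)
  ε-move, top Z: go to q1, push BZ → (q1, aaabab, BZ)
  read a, top B: go to q0, push AB → (q0, aabab, ABZ)
  read a, top A: go to q0, push DA → (q0, abab, DABZ)
  read a, top D: go to q3, push DA → (q3, bab, DAABZ)
  read b, top D: go to q0, push ε → (q0, ab, AABZ)
  read a, top A: go to q0, push DA → (q0, b, DAABZ)
No transition for (q0, b, top D); M blocks with input b remaining.

stuck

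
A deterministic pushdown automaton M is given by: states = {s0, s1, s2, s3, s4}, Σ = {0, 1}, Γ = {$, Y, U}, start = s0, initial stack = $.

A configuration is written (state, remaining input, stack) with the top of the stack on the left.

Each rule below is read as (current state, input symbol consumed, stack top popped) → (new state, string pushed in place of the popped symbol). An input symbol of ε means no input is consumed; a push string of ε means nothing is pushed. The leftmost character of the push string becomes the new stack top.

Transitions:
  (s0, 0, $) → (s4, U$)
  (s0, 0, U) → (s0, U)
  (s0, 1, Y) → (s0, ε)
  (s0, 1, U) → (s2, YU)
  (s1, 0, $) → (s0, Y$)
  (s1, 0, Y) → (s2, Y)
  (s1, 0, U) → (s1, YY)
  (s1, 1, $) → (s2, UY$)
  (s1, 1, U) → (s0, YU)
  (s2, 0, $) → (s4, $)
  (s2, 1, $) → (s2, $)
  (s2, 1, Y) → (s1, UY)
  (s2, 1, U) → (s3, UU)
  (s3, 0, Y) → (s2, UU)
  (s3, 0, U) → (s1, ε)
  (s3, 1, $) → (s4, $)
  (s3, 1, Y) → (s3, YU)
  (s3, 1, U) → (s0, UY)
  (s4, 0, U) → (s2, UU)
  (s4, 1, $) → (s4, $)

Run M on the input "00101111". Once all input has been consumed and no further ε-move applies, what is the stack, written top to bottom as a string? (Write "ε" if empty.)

UYUU$

(s0, 00101111, $)
  read 0, top $: go to s4, push U$ → (s4, 0101111, U$)
  read 0, top U: go to s2, push UU → (s2, 101111, UU$)
  read 1, top U: go to s3, push UU → (s3, 01111, UUU$)
  read 0, top U: go to s1, push ε → (s1, 1111, UU$)
  read 1, top U: go to s0, push YU → (s0, 111, YUU$)
  read 1, top Y: go to s0, push ε → (s0, 11, UU$)
  read 1, top U: go to s2, push YU → (s2, 1, YUU$)
  read 1, top Y: go to s1, push UY → (s1, ε, UYUU$)
All input consumed in state s1 with stack UYUU$.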